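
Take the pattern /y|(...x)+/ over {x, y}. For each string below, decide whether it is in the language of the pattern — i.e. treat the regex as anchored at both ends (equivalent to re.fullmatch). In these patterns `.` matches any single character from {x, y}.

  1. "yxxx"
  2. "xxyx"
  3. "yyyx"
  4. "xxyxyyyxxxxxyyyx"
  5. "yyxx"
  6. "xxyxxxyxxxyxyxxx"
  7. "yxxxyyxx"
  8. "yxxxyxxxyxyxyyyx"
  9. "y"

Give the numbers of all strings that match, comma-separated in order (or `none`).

1, 2, 3, 4, 5, 6, 7, 8, 9

1 → match
2 → match
3 → match
4 → match
5 → match
6 → match
7 → match
8 → match
9 → match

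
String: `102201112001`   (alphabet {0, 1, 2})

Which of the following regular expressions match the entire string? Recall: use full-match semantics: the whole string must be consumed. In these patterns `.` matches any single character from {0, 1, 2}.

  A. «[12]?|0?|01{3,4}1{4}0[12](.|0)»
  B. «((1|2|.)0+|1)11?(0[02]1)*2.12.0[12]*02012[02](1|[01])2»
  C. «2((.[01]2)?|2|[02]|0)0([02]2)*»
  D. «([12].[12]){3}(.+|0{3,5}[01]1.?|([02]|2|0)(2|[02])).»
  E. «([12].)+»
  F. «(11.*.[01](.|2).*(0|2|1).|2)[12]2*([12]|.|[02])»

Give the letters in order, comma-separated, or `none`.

A → no match
B → no match — must end with `2`
C → no match — must start with `2`
D → match
E → no match
F → no match

D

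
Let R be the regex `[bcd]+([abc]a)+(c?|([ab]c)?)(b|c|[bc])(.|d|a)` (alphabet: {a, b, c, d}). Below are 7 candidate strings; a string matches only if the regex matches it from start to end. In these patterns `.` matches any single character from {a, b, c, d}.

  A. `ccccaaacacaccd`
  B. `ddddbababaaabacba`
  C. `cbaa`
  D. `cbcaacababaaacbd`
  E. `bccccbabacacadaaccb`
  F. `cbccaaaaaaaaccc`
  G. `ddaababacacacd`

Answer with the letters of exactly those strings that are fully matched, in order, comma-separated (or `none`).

A → match
B → match
C → no match
D → match
E → no match
F → match
G → match

A, B, D, F, G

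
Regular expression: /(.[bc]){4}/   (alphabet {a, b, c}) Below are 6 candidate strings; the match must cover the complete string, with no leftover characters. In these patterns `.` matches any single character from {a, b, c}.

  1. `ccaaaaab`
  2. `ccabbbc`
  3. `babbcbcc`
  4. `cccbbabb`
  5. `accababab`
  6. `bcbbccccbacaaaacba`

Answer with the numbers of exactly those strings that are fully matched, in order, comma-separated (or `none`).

none

1 → no match
2 → no match
3 → no match
4 → no match
5 → no match
6 → no match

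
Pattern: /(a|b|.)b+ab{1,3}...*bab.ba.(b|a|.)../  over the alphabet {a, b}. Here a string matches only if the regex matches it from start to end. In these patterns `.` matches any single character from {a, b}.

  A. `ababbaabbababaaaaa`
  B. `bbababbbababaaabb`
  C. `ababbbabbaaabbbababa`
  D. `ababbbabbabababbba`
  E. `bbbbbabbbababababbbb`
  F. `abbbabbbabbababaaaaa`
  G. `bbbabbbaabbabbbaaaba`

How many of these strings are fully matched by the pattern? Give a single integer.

A → match
B → match
C → no match
D → match
E → match
F → match
G → match
Total matched: 6

6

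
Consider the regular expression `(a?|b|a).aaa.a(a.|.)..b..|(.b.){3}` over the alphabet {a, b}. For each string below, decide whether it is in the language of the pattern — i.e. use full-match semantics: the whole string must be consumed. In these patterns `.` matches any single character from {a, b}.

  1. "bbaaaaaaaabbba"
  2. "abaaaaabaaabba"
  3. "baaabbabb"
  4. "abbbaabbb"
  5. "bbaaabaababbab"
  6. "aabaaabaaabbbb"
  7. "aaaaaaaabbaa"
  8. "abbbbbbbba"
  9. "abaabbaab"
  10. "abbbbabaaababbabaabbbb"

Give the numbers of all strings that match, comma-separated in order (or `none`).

1 → match
2 → no match
3 → no match
4 → no match
5 → match
6 → no match
7 → match
8 → no match
9 → no match
10 → no match

1, 5, 7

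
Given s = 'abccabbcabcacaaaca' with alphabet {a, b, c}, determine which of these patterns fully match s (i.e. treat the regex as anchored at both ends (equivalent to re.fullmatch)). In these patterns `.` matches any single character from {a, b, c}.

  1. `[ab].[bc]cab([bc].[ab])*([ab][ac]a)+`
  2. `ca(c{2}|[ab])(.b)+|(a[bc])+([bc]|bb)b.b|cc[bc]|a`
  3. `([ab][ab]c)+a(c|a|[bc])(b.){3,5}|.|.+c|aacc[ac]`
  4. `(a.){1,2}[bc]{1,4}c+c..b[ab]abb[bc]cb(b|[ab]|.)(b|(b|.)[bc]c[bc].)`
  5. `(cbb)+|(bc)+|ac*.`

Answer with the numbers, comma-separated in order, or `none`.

1

1 → match
2 → no match
3 → no match
4 → no match
5 → no match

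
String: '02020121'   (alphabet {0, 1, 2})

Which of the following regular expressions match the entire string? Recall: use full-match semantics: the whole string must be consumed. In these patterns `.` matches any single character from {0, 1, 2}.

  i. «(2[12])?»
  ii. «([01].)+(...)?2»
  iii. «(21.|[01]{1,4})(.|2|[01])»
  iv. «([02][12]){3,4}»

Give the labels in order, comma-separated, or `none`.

iv

i → no match
ii → no match — must end with '2'
iii → no match
iv → match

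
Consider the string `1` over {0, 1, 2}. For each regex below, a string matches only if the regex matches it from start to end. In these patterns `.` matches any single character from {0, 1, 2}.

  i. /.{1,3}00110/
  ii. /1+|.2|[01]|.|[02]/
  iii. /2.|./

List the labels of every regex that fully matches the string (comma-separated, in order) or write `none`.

i → no match — must end with `00110`
ii → match
iii → match

ii, iii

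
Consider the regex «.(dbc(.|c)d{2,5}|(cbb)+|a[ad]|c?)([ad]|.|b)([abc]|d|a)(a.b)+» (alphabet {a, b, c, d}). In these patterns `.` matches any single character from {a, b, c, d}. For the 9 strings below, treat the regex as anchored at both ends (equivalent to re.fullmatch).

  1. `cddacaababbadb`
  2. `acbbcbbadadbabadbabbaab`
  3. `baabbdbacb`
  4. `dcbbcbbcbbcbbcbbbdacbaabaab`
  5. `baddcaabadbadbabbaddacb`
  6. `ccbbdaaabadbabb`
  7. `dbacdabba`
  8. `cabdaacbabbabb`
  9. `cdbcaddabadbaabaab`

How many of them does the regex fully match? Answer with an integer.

1 → no match
2 → no match
3. `baabbdbacb` → no match
4 → match
5 → no match
6 → match
7. `dbacdabba` → no match — must end with `b`
8 → no match
9 → match
Total matched: 3

3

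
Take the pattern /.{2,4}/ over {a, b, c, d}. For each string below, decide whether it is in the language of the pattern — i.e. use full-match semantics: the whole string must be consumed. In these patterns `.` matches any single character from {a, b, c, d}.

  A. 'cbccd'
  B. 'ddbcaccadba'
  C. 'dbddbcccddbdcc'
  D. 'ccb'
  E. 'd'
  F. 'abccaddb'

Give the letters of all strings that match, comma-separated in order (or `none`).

D

A → no match
B → no match
C → no match
D → match
E → no match
F → no match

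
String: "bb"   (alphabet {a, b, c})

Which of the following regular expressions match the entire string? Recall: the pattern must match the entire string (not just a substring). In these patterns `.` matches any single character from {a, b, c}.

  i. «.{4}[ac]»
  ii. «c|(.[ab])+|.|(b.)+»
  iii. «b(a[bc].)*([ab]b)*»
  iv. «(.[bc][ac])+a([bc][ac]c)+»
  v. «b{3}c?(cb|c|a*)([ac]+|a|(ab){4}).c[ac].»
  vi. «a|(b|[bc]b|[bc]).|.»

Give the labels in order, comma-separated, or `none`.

i → no match
ii → match
iii → no match
iv → no match — must end with "c"
v → no match
vi → match

ii, vi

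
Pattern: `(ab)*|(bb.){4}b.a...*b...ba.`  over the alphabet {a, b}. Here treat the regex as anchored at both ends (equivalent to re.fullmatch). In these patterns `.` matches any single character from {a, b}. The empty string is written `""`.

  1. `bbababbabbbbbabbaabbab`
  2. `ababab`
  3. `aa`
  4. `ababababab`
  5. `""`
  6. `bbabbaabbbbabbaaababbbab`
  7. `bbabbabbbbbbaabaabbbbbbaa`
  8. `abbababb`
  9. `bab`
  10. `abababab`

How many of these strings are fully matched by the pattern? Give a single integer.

1 → no match
2. `ababab` → match
3. `aa` → no match
4. `ababababab` → match
5. `""` → match
6 → no match
7 → no match
8. `abbababb` → no match
9. `bab` → no match
10. `abababab` → match
Total matched: 4

4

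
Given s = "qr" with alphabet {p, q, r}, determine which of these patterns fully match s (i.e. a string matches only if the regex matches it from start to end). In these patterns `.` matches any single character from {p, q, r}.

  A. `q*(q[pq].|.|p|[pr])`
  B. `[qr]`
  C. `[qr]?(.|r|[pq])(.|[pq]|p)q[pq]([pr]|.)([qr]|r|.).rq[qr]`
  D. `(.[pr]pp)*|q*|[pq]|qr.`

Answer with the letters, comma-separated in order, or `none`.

A → match
B → no match
C → no match
D → no match

A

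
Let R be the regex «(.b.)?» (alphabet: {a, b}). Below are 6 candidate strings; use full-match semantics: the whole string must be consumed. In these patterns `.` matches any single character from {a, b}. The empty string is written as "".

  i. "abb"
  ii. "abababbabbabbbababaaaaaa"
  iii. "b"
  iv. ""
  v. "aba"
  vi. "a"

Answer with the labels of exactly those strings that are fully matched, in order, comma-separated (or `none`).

i, iv, v

i → match
ii → no match
iii → no match
iv → match
v → match
vi → no match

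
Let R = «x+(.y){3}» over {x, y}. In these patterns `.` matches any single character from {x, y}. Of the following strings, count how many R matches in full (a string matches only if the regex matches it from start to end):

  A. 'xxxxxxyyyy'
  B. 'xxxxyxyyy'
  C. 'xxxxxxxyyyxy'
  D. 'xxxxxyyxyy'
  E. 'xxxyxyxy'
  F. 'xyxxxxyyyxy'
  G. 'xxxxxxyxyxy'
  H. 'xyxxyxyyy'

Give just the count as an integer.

4

A → no match
B → match
C → match
D → no match
E → match
F → no match
G → match
H → no match
Total matched: 4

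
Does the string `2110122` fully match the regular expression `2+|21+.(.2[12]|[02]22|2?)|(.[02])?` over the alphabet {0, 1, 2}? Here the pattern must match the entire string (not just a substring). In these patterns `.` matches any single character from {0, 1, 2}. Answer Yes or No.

Yes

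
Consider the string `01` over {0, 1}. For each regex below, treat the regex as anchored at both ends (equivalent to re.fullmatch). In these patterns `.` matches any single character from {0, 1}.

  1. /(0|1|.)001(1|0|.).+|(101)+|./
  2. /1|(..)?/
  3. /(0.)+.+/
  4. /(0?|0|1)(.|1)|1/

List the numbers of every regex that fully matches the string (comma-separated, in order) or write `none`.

1 → no match
2 → match
3 → no match
4 → match

2, 4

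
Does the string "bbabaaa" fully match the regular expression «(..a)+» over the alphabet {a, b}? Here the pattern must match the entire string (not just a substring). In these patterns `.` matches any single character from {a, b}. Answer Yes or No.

No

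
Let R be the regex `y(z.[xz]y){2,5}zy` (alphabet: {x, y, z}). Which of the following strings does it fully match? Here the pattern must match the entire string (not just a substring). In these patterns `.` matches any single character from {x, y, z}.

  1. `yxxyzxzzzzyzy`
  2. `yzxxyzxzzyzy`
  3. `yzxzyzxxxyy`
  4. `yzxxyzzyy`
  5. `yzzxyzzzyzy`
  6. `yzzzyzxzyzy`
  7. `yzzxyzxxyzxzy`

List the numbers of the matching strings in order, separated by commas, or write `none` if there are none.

1 → no match — must start with `yz`
2 → no match
3 → no match — must end with `yzy`
4 → no match — must end with `yzy`
5 → match
6 → match
7 → no match — must end with `yzy`

5, 6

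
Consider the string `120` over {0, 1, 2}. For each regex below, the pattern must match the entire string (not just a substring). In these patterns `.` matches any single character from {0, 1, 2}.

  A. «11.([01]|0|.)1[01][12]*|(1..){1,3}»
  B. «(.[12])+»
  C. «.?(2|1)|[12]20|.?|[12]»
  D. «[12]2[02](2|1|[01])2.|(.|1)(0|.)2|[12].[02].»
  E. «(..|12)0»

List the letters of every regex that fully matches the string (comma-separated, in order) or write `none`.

A → match
B → no match
C → match
D → no match
E → match

A, C, E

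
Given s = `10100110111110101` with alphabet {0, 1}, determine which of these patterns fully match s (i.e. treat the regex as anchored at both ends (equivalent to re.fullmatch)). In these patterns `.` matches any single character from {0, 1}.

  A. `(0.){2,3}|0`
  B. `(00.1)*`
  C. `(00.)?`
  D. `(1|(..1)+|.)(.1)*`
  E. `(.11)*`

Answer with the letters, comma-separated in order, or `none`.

A → no match — must start with `0`
B → no match
C → no match
D → match
E → no match

D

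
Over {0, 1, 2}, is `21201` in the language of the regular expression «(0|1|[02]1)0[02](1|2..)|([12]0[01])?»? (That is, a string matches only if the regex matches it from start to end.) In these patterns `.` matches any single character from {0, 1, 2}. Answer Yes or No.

No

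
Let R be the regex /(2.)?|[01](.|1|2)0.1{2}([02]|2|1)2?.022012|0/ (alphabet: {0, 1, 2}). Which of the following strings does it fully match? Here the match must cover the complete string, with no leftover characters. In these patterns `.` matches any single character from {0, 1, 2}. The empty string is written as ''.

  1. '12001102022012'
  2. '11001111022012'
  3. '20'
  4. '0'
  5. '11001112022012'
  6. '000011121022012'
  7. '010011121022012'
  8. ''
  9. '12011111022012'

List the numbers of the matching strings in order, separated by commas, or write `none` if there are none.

1 → match
2 → match
3 → match
4 → match
5 → match
6 → match
7 → match
8 → match
9 → match

1, 2, 3, 4, 5, 6, 7, 8, 9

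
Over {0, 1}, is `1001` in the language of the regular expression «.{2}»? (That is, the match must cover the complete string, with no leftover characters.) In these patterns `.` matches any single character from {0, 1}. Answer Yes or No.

No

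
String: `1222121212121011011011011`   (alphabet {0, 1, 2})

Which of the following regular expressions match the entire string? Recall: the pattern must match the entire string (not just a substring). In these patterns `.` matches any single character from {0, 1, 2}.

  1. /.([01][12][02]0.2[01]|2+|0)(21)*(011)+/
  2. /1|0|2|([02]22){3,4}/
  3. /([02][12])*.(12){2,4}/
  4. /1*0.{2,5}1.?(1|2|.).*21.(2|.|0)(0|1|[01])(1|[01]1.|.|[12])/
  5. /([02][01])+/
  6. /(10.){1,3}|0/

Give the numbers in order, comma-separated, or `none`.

1

1 → match
2 → no match
3 → no match — must end with `12`
4 → no match
5 → no match
6 → no match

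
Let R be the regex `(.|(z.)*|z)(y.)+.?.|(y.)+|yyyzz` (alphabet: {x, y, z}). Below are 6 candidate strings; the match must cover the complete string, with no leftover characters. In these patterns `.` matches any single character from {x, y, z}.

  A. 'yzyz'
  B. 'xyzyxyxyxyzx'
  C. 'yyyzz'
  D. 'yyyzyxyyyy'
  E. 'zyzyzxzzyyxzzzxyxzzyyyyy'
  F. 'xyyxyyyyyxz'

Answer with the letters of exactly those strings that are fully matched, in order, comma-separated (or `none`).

A, B, C, D

A. 'yzyz' → match
B. 'xyzyxyxyxyzx' → match
C. 'yyyzz' → match
D. 'yyyzyxyyyy' → match
E → no match
F. 'xyyxyyyyyxz' → no match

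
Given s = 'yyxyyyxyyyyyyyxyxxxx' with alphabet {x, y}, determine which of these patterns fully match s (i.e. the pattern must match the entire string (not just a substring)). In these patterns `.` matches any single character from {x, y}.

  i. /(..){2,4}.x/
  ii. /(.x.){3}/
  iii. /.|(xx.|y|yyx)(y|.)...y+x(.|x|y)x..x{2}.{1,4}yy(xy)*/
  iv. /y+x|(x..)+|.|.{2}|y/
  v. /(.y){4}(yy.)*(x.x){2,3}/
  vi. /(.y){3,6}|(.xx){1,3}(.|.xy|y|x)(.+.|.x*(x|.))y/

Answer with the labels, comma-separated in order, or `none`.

i → no match
ii → no match
iii → no match
iv → no match
v → match
vi → no match — must end with 'y'

v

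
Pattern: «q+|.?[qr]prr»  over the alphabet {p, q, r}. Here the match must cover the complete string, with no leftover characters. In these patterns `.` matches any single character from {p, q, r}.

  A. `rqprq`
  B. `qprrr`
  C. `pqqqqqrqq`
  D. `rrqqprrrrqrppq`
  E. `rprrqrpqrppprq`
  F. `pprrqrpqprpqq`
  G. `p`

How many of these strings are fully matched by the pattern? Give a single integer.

A → no match
B → no match
C → no match
D → no match
E → no match
F → no match
G → no match
Total matched: 0

0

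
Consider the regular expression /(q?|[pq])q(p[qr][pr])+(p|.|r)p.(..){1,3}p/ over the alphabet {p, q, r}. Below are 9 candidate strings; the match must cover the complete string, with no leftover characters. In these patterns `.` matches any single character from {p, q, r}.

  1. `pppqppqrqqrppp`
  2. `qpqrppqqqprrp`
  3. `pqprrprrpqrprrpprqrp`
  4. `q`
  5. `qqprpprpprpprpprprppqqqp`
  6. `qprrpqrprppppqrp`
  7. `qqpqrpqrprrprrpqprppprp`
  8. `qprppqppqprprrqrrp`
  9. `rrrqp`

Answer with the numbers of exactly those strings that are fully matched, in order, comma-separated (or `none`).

3, 6, 7, 8

1 → no match
2 → no match
3 → match
4 → no match — must end with `p`
5 → no match
6 → match
7 → match
8 → match
9 → no match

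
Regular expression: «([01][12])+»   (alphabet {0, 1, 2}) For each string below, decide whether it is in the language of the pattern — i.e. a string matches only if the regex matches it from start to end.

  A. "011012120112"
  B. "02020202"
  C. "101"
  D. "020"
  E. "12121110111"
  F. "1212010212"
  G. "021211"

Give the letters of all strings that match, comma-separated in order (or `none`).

A. "011012120112" → no match
B. "02020202" → match
C. "101" → no match
D. "020" → no match
E. "12121110111" → no match
F. "1212010212" → match
G. "021211" → match

B, F, G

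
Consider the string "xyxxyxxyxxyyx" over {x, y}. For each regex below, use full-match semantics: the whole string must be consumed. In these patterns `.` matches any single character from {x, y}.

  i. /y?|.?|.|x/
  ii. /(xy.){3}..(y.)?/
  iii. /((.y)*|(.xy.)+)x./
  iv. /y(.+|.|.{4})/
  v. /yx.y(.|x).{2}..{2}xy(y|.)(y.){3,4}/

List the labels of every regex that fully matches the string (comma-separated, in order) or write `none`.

ii

i → no match
ii → match
iii → no match
iv → no match — must start with "y"
v → no match — must start with "yx"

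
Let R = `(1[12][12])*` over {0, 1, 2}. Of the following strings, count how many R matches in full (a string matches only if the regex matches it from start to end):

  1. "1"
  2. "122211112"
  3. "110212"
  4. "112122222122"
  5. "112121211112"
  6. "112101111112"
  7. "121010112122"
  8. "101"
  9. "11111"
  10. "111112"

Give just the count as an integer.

1

1 → no match
2 → no match
3 → no match
4 → no match
5 → no match
6 → no match
7 → no match
8 → no match
9 → no match
10 → match
Total matched: 1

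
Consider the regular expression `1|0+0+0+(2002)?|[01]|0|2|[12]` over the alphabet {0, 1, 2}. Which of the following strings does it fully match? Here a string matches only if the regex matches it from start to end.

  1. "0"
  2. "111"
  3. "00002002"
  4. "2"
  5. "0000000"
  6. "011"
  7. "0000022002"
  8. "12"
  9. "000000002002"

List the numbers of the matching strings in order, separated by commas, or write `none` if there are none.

1, 3, 4, 5, 9

1 → match
2 → no match
3 → match
4 → match
5 → match
6 → no match
7 → no match
8 → no match
9 → match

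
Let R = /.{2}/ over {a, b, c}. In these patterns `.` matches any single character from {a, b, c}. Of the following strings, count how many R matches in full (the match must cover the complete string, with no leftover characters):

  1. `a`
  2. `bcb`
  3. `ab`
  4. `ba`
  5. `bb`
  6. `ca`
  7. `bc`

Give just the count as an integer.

1. `a` → no match
2. `bcb` → no match
3. `ab` → match
4. `ba` → match
5. `bb` → match
6. `ca` → match
7. `bc` → match
Total matched: 5

5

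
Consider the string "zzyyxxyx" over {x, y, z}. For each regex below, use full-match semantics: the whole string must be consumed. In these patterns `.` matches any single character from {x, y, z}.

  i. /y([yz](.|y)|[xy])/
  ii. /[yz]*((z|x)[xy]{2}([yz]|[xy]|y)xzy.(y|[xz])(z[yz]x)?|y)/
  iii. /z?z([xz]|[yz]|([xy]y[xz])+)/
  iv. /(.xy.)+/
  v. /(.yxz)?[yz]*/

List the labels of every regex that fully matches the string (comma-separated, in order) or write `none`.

iii

i → no match — must start with "y"
ii → no match
iii → match
iv → no match
v → no match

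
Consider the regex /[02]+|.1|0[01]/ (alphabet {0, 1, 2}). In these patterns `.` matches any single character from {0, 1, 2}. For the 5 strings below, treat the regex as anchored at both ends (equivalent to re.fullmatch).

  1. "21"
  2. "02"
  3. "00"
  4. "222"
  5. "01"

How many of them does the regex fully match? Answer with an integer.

5

1 → match
2 → match
3 → match
4 → match
5 → match
Total matched: 5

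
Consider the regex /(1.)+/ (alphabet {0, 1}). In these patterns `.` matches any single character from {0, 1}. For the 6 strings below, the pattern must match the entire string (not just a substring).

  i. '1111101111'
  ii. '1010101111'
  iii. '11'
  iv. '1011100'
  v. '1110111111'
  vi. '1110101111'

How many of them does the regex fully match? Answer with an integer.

i. '1111101111' → match
ii. '1010101111' → match
iii. '11' → match
iv. '1011100' → no match
v. '1110111111' → match
vi. '1110101111' → match
Total matched: 5

5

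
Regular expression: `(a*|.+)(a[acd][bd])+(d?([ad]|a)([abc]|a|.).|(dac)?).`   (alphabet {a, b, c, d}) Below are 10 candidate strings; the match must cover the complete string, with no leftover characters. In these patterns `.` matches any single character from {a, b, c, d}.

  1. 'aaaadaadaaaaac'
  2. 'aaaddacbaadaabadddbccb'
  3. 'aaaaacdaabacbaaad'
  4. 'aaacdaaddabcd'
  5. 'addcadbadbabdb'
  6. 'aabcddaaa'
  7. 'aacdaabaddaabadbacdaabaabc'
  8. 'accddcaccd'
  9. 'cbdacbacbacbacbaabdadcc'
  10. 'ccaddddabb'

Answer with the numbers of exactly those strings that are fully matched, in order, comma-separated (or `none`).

3, 4, 5, 7, 9, 10

1 → no match
2 → no match
3 → match
4 → match
5 → match
6 → no match
7 → match
8 → no match
9 → match
10 → match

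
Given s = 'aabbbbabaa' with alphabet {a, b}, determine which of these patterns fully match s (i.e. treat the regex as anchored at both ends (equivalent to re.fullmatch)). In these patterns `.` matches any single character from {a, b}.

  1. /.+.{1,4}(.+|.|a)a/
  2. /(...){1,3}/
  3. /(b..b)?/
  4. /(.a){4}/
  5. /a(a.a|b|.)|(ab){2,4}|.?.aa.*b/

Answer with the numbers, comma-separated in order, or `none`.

1

1 → match
2 → no match
3 → no match
4 → no match
5 → no match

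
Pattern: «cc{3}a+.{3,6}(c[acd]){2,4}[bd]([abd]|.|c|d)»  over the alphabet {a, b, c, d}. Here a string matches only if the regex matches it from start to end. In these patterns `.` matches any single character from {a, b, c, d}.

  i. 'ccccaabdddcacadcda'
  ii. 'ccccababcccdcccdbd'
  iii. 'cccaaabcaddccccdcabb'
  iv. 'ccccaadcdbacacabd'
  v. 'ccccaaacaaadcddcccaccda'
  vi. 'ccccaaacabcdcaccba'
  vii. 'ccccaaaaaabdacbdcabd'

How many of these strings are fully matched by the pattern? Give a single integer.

i → no match
ii → match
iii → no match
iv → match
v → no match
vi → match
vii → no match
Total matched: 3

3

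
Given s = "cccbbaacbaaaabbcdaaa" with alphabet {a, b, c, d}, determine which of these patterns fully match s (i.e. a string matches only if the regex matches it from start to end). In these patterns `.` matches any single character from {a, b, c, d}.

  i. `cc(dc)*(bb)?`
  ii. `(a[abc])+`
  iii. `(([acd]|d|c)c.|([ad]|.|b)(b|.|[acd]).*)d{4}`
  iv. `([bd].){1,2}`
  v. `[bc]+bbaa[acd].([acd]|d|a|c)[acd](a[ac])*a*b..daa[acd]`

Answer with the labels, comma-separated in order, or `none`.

i → no match
ii → no match — must start with "a"
iii → no match — must end with "d"
iv → no match
v → match

v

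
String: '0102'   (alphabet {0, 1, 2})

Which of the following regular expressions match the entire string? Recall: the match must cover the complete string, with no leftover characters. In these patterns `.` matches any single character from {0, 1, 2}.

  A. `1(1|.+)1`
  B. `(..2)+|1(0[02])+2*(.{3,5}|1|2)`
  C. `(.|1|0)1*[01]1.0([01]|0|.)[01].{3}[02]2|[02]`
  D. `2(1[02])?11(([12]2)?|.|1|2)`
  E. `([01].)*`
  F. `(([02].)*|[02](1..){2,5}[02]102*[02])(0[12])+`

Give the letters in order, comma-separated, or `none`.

E, F

A → no match — must start with '1'
B → no match
C → no match
D → no match — must start with '2'
E → match
F → match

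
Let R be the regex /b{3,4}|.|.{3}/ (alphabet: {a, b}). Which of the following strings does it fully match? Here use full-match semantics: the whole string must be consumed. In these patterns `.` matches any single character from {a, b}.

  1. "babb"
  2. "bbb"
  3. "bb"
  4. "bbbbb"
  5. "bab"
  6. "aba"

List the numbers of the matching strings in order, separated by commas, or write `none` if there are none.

2, 5, 6

1 → no match
2 → match
3 → no match
4 → no match
5 → match
6 → match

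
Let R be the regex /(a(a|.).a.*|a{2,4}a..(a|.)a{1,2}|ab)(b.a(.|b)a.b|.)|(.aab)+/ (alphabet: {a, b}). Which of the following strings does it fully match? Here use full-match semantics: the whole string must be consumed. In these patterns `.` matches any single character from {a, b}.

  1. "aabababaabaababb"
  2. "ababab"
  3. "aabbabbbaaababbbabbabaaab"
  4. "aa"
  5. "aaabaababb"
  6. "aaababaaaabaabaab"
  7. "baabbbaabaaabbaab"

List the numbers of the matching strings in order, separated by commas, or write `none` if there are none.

1 → match
2 → no match
3 → no match
4 → no match
5 → no match
6 → no match
7 → no match

1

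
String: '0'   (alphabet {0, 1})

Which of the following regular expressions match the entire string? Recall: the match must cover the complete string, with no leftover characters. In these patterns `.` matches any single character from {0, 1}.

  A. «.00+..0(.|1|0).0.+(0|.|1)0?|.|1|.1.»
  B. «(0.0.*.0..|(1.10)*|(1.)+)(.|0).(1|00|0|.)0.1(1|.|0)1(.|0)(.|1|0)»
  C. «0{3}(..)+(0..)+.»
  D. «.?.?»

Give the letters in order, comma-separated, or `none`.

A, D

A → match
B → no match
C → no match
D → match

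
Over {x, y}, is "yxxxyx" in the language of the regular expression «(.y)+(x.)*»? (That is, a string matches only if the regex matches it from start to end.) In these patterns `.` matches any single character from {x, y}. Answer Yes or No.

No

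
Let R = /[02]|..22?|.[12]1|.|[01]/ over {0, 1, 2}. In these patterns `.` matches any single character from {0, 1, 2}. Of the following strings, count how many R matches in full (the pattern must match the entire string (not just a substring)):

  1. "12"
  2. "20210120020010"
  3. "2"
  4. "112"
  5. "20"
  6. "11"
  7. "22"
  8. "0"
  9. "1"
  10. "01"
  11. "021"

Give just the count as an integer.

5

1. "12" → no match
2 → no match
3. "2" → match
4. "112" → match
5. "20" → no match
6. "11" → no match
7. "22" → no match
8. "0" → match
9. "1" → match
10. "01" → no match
11. "021" → match
Total matched: 5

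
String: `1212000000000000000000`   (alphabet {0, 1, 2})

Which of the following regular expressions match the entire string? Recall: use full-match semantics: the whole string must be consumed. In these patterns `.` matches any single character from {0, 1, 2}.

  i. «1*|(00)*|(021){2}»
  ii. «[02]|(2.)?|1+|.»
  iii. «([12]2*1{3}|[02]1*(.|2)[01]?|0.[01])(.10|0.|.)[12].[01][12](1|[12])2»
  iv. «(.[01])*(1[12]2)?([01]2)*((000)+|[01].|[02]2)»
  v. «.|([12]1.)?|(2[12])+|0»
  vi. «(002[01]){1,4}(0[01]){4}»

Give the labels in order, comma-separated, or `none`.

i → no match
ii → no match
iii → no match — must end with `2`
iv → match
v → no match
vi → no match — must start with `002`

iv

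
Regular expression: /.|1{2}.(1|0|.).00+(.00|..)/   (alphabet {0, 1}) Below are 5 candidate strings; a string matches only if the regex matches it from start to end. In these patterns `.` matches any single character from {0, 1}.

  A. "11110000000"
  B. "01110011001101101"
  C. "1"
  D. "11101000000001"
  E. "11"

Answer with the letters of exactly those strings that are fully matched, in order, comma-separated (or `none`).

A, C, D

A → match
B → no match
C → match
D → match
E → no match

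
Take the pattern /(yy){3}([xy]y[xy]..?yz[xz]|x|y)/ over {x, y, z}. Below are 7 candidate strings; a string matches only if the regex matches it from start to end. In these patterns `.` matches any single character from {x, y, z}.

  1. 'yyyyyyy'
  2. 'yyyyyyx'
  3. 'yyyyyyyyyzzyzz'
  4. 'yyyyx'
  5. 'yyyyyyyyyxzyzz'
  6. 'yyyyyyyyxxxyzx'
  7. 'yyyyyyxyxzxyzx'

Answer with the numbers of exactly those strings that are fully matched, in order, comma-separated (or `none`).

1, 2, 3, 5, 6, 7

1. 'yyyyyyy' → match
2. 'yyyyyyx' → match
3 → match
4. 'yyyyx' → no match
5 → match
6 → match
7 → match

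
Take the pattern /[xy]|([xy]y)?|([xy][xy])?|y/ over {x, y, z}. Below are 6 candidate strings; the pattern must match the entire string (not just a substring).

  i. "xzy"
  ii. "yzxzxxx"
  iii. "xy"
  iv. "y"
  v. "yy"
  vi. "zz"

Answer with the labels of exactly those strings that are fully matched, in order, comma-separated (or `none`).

i → no match
ii → no match
iii → match
iv → match
v → match
vi → no match

iii, iv, v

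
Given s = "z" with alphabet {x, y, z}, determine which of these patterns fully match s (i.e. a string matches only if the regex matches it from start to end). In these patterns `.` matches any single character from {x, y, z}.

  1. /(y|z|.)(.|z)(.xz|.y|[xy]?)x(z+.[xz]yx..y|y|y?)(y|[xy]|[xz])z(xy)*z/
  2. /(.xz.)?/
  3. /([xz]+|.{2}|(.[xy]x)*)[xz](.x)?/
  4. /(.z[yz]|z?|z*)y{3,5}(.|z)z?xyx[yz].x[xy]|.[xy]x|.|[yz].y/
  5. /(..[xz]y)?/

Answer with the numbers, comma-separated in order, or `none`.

1 → no match
2 → no match
3 → match
4 → match
5 → no match

3, 4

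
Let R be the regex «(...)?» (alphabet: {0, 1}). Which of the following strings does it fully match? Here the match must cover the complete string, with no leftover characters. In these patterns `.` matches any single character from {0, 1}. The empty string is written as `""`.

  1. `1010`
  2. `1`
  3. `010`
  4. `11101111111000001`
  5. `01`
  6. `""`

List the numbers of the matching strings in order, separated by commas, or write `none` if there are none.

3, 6

1 → no match
2 → no match
3 → match
4 → no match
5 → no match
6 → match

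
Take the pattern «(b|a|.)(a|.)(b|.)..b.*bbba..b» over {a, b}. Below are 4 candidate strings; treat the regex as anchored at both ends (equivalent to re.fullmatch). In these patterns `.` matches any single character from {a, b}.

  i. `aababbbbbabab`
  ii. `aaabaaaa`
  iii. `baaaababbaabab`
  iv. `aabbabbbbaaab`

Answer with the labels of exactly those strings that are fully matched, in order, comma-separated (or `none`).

i, iv

i → match
ii. `aaabaaaa` → no match — must end with `b`
iii → no match
iv → match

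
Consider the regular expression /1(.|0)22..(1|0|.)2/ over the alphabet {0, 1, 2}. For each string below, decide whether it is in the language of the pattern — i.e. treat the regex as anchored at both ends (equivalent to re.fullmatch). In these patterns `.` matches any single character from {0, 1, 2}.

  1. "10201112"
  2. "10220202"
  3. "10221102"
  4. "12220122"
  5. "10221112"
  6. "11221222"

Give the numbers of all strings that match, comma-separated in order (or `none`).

1. "10201112" → no match
2. "10220202" → match
3. "10221102" → match
4. "12220122" → match
5. "10221112" → match
6. "11221222" → match

2, 3, 4, 5, 6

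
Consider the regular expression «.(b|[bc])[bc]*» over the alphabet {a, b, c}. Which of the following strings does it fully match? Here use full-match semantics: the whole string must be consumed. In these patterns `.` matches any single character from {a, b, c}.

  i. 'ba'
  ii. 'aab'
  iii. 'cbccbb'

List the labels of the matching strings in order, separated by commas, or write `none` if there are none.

i. 'ba' → no match
ii. 'aab' → no match
iii. 'cbccbb' → match

iii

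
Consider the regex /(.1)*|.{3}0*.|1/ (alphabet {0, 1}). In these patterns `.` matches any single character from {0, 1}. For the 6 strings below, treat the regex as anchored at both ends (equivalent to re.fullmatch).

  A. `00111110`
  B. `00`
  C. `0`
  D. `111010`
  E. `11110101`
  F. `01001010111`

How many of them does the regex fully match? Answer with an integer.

A → no match
B → no match
C → no match
D → no match
E → match
F → no match
Total matched: 1

1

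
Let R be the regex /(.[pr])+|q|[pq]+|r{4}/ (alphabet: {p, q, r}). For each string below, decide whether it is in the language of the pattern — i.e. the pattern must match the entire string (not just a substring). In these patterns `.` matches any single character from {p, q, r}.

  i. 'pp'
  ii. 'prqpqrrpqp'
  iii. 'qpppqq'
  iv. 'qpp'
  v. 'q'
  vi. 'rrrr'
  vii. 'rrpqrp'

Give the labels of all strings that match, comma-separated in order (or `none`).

i → match
ii → match
iii → match
iv → match
v → match
vi → match
vii → no match

i, ii, iii, iv, v, vi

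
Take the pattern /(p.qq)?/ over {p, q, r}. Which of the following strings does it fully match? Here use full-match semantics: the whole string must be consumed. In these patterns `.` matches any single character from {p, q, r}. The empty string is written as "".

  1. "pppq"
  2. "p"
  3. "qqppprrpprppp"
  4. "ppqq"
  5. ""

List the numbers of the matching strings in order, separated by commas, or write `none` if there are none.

4, 5

1. "pppq" → no match
2. "p" → no match
3 → no match
4. "ppqq" → match
5. "" → match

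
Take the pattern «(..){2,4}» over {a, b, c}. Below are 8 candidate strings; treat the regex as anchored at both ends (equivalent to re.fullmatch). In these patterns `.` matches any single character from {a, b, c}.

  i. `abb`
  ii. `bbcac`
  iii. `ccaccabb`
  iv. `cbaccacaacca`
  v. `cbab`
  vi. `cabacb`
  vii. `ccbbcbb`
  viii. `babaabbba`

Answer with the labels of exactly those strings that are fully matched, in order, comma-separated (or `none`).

iii, v, vi

i → no match
ii → no match
iii → match
iv → no match
v → match
vi → match
vii → no match
viii → no match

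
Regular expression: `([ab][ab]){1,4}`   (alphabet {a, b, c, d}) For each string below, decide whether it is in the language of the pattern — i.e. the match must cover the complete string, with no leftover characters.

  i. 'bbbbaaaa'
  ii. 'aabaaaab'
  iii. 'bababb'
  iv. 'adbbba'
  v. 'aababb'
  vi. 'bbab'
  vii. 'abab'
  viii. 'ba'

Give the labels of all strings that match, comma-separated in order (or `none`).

i, ii, iii, v, vi, vii, viii

i → match
ii → match
iii → match
iv → no match
v → match
vi → match
vii → match
viii → match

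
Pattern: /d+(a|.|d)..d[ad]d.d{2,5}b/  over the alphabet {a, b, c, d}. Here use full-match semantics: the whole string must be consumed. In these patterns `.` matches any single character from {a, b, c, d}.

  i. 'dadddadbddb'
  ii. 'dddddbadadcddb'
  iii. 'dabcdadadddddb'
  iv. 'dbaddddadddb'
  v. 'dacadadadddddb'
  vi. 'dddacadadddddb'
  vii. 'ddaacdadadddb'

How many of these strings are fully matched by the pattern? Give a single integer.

i → match
ii → match
iii → match
iv → match
v → match
vi → match
vii → match
Total matched: 7

7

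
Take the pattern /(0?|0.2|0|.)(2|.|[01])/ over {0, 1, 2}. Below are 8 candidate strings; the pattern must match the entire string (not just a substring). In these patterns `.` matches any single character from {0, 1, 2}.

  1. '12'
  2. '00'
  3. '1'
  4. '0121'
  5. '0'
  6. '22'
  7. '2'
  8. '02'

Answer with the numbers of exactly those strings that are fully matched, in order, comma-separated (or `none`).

1 → match
2 → match
3 → match
4 → match
5 → match
6 → match
7 → match
8 → match

1, 2, 3, 4, 5, 6, 7, 8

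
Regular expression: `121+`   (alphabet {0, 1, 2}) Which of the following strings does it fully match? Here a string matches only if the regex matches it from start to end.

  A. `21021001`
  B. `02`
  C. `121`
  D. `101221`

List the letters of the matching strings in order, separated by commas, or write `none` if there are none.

A → no match — must start with `121`
B → no match — must start with `121`
C → match
D → no match — must start with `121`

C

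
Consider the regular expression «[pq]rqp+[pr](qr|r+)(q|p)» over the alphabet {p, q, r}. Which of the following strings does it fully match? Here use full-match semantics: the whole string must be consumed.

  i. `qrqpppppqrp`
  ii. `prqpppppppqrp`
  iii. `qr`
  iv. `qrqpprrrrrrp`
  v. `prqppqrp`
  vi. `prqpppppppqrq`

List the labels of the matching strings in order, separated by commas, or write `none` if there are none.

i, ii, iv, v, vi

i → match
ii → match
iii → no match
iv → match
v → match
vi → match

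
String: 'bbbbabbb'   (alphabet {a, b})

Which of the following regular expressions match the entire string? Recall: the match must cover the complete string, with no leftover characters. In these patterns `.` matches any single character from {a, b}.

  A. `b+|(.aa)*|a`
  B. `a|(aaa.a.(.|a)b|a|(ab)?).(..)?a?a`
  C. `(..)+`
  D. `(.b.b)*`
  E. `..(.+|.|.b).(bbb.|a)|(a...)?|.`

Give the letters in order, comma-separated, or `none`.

C, D

A → no match
B → no match — must end with 'a'
C → match
D → match
E → no match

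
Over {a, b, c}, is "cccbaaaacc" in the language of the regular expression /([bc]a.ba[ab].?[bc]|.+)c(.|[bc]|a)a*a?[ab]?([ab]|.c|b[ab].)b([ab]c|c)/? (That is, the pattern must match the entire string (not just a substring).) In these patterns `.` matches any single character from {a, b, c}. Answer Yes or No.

No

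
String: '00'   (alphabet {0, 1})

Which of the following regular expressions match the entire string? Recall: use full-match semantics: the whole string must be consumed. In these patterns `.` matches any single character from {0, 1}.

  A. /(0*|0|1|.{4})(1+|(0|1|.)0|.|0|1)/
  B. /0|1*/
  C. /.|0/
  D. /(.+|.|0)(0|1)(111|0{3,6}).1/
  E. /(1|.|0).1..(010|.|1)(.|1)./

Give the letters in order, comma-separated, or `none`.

A → match
B → no match
C → no match
D → no match — must end with '1'
E → no match

A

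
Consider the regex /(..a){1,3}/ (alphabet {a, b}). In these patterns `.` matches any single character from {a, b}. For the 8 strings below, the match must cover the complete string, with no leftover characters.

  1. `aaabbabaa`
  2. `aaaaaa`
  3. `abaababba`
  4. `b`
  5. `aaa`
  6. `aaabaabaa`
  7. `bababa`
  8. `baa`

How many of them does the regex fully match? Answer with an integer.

6

1 → match
2 → match
3 → match
4 → no match — must end with `a`
5 → match
6 → match
7 → no match
8 → match
Total matched: 6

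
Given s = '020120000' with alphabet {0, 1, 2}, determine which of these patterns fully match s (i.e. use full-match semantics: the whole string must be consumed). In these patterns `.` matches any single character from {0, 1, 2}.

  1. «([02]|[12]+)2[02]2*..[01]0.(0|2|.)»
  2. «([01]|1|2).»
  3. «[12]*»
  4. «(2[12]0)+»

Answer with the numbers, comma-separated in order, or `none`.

1 → match
2 → no match
3 → no match
4 → no match — must start with '2'

1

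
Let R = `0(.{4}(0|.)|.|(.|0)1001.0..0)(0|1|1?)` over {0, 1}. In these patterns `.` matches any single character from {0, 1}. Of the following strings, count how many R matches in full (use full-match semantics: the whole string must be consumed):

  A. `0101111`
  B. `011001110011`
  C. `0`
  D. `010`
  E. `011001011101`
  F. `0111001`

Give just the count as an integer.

3

A → match
B → no match
C → no match
D → match
E → no match
F → match
Total matched: 3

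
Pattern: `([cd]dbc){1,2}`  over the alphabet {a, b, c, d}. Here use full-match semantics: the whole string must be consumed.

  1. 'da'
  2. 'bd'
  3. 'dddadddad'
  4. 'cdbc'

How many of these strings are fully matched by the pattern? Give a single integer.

1 → no match — must end with 'dbc'
2 → no match — must end with 'dbc'
3 → no match — must end with 'dbc'
4 → match
Total matched: 1

1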